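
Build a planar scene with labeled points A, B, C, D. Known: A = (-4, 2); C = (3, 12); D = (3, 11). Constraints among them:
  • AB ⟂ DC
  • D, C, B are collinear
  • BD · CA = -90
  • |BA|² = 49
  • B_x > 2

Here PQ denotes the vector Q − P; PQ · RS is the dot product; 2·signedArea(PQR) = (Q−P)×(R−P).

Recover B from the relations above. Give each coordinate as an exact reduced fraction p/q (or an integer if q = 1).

1. B_x = 3  [D, C, B are collinear ∩ AB ⟂ DC]
2. B_y = 2  [D, C, B are collinear ∩ AB ⟂ DC]
   → B = (3, 2)

B = (3, 2)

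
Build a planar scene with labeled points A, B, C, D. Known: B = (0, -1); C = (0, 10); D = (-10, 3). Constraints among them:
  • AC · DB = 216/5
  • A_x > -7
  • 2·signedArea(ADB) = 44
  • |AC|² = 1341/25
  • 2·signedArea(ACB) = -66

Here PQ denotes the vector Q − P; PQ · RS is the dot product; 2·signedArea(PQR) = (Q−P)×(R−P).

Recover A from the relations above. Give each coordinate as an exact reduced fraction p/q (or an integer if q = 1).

1. A_x = -6  [2·signedArea(ADB) = 44 ∩ 2·signedArea(ACB) = -66]
2. A_y = 29/5  [2·signedArea(ADB) = 44 ∩ 2·signedArea(ACB) = -66]
   → A = (-6, 29/5)

A = (-6, 29/5)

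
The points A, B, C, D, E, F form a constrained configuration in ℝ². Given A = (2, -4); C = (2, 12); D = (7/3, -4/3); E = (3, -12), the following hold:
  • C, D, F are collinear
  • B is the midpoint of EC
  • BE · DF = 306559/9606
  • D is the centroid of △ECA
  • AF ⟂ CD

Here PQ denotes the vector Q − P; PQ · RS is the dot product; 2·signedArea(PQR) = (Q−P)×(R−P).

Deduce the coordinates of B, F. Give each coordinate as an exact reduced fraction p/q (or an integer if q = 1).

1. B_x = 5/2  [B is the midpoint of EC]
2. B_y = 0  [B is the midpoint of EC]
   → B = (5/2, 0)
3. F_x = 3842/1601  [C, D, F are collinear ∩ AF ⟂ CD]
4. F_y = -6388/1601  [C, D, F are collinear ∩ AF ⟂ CD]
   → F = (3842/1601, -6388/1601)

B = (5/2, 0)
F = (3842/1601, -6388/1601)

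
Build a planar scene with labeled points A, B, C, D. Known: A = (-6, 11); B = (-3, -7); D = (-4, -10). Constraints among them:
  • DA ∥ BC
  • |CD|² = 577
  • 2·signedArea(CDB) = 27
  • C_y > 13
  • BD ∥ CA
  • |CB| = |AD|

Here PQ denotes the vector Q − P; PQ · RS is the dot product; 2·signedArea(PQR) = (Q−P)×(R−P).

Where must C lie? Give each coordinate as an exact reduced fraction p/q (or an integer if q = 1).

C = (-5, 14)

1. C_x = -5  [BD ∥ CA ∩ DA ∥ BC]
2. C_y = 14  [BD ∥ CA ∩ DA ∥ BC]
   → C = (-5, 14)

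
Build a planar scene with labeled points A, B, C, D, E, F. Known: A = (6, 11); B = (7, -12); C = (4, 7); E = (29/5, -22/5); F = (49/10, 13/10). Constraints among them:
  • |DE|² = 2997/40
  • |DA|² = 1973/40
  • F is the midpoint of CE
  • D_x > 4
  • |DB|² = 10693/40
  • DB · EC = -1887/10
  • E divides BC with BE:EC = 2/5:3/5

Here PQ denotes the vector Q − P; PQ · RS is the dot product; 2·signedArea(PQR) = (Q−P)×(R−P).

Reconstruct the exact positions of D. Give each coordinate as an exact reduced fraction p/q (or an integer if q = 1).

D = (89/20, 83/20)

1. D_x = 89/20  [line 9/5·x + -57/5·y + 393/10 = 0 ∩ |DB|² = 10693/40]
2. D_y = 83/20  [line 9/5·x + -57/5·y + 393/10 = 0 ∩ |DB|² = 10693/40]
   → D = (89/20, 83/20)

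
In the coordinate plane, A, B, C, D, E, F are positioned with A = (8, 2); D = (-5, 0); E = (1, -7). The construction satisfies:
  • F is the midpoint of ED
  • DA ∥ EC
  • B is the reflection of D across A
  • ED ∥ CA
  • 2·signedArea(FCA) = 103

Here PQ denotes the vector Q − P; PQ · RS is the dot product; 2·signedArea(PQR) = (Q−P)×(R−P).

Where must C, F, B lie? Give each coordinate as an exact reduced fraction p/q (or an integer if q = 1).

1. C_x = 14  [ED ∥ CA ∩ DA ∥ EC]
2. C_y = -5  [ED ∥ CA ∩ DA ∥ EC]
   → C = (14, -5)
3. F_x = -2  [F is the midpoint of ED]
4. F_y = -7/2  [F is the midpoint of ED]
   → F = (-2, -7/2)
5. B_x = 21  [B is the reflection of D across A]
6. B_y = 4  [B is the reflection of D across A]
   → B = (21, 4)

B = (21, 4)
C = (14, -5)
F = (-2, -7/2)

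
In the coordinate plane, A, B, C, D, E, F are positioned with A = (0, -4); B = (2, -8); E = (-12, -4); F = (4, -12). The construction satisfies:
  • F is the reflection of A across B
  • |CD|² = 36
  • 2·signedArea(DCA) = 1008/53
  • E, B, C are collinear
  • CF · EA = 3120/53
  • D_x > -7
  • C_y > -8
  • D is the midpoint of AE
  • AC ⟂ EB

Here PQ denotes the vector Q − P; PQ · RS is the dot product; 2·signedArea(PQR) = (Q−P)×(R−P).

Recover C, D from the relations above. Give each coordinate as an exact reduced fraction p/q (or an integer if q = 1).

1. C_x = -48/53  [E, B, C are collinear ∩ AC ⟂ EB]
2. C_y = -380/53  [E, B, C are collinear ∩ AC ⟂ EB]
   → C = (-48/53, -380/53)
3. D_x = -6  [D is the midpoint of AE]
4. D_y = -4  [D is the midpoint of AE]
   → D = (-6, -4)

C = (-48/53, -380/53)
D = (-6, -4)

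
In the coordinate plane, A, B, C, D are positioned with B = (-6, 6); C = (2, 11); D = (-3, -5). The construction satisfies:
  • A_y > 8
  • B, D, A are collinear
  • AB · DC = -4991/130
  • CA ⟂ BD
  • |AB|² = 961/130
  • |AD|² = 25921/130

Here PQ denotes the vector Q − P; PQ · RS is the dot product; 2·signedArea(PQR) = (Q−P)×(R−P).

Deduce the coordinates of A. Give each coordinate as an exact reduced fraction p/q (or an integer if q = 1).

1. A_x = -873/130  [B, D, A are collinear ∩ CA ⟂ BD]
2. A_y = 1121/130  [B, D, A are collinear ∩ CA ⟂ BD]
   → A = (-873/130, 1121/130)

A = (-873/130, 1121/130)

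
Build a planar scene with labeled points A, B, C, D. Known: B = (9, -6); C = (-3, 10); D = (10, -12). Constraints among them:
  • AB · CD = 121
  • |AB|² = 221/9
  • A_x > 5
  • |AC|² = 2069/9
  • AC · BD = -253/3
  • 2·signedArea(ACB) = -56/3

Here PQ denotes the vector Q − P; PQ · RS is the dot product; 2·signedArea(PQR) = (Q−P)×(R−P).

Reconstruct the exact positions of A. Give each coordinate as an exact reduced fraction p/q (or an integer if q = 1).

A = (16/3, -8/3)

1. A_x = 16/3  [2·signedArea(ACB) = -56/3 ∩ AC · BD = -253/3]
2. A_y = -8/3  [2·signedArea(ACB) = -56/3 ∩ AC · BD = -253/3]
   → A = (16/3, -8/3)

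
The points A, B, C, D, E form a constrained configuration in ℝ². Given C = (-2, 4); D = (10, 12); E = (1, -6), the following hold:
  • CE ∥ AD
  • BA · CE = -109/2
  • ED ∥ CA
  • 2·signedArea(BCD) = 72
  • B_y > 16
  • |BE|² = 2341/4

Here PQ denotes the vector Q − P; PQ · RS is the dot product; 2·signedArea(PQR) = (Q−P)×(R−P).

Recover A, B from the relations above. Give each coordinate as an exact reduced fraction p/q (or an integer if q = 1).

1. A_x = 7  [CE ∥ AD ∩ ED ∥ CA]
2. A_y = 22  [CE ∥ AD ∩ ED ∥ CA]
   → A = (7, 22)
3. B_x = 17/2  [2·signedArea(BCD) = 72 ∩ BA · CE = -109/2]
4. B_y = 17  [2·signedArea(BCD) = 72 ∩ BA · CE = -109/2]
   → B = (17/2, 17)

A = (7, 22)
B = (17/2, 17)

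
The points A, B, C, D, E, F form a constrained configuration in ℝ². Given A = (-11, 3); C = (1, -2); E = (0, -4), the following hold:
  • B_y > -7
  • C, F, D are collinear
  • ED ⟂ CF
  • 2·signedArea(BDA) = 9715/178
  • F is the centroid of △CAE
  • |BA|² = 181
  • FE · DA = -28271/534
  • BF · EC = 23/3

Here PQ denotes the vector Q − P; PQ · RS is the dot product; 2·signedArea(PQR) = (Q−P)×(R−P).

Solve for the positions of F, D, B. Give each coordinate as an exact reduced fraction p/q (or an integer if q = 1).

B = (-1, -6)
D = (87/178, -335/178)
F = (-10/3, -1)

1. F_x = -10/3  [F is the centroid of △CAE]
2. F_y = -1  [F is the centroid of △CAE]
   → F = (-10/3, -1)
3. D_x = 87/178  [C, F, D are collinear ∩ ED ⟂ CF]
4. D_y = -335/178  [C, F, D are collinear ∩ ED ⟂ CF]
   → D = (87/178, -335/178)
5. B_x = -1  [BF · EC = 23/3 ∩ 2·signedArea(BDA) = 9715/178]
6. B_y = -6  [BF · EC = 23/3 ∩ 2·signedArea(BDA) = 9715/178]
   → B = (-1, -6)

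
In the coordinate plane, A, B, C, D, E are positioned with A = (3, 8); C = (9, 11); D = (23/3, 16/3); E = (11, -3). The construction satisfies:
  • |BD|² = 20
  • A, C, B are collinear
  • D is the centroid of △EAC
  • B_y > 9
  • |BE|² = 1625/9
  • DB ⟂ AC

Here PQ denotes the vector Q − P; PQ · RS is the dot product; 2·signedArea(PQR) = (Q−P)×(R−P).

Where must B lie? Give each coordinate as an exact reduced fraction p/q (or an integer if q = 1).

1. B_x = 17/3  [A, C, B are collinear ∩ DB ⟂ AC]
2. B_y = 28/3  [A, C, B are collinear ∩ DB ⟂ AC]
   → B = (17/3, 28/3)

B = (17/3, 28/3)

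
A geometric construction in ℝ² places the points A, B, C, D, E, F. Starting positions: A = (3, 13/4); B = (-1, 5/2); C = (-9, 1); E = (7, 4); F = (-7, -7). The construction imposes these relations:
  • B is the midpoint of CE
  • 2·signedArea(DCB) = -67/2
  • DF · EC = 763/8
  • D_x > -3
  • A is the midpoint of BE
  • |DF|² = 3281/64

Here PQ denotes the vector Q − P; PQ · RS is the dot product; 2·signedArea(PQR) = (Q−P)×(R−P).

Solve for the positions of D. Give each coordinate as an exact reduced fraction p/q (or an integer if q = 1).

1. D_x = -2  [DF · EC = 763/8 ∩ 2·signedArea(DCB) = -67/2]
2. D_y = -15/8  [DF · EC = 763/8 ∩ 2·signedArea(DCB) = -67/2]
   → D = (-2, -15/8)

D = (-2, -15/8)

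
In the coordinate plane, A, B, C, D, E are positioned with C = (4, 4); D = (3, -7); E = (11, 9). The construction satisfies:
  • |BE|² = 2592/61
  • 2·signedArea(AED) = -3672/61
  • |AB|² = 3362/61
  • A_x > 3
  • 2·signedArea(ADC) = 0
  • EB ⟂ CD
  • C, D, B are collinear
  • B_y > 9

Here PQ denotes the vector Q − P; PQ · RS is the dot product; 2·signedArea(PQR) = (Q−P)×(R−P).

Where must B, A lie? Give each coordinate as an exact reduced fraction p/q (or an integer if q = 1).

1. B_x = 275/61  [C, D, B are collinear ∩ EB ⟂ CD]
2. B_y = 585/61  [C, D, B are collinear ∩ EB ⟂ CD]
   → B = (275/61, 585/61)
3. A_x = 234/61  [2·signedArea(ADC) = 0 ∩ 2·signedArea(AED) = -3672/61]
4. A_y = 134/61  [2·signedArea(ADC) = 0 ∩ 2·signedArea(AED) = -3672/61]
   → A = (234/61, 134/61)

A = (234/61, 134/61)
B = (275/61, 585/61)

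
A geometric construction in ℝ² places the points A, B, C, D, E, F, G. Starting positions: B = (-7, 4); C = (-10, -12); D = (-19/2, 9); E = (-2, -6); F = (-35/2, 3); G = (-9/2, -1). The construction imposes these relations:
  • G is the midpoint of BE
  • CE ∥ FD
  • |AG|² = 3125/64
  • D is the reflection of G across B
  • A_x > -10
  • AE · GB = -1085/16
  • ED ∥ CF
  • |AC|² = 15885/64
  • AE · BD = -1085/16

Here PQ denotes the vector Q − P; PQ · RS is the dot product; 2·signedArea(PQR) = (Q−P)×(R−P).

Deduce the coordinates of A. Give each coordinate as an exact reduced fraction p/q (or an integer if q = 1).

1. A_x = -77/8  [line 5/2·x + -5·y + 685/16 = 0 ∩ |AC|² = 15885/64]
2. A_y = 15/4  [line 5/2·x + -5·y + 685/16 = 0 ∩ |AC|² = 15885/64]
   → A = (-77/8, 15/4)

A = (-77/8, 15/4)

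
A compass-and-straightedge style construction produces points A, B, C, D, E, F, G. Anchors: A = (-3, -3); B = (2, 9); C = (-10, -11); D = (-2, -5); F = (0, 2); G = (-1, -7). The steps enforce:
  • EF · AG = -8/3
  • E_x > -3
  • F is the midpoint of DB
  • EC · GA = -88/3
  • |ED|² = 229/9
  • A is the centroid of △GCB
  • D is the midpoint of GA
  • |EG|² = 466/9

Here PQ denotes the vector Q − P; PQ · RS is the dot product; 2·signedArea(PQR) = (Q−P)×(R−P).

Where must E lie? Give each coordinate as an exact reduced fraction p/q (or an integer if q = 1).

1. E_x = -8/3  [line -2·x + 4·y + -16/3 = 0 ∩ |EG|² = 466/9]
2. E_y = 0  [line -2·x + 4·y + -16/3 = 0 ∩ |EG|² = 466/9]
   → E = (-8/3, 0)

E = (-8/3, 0)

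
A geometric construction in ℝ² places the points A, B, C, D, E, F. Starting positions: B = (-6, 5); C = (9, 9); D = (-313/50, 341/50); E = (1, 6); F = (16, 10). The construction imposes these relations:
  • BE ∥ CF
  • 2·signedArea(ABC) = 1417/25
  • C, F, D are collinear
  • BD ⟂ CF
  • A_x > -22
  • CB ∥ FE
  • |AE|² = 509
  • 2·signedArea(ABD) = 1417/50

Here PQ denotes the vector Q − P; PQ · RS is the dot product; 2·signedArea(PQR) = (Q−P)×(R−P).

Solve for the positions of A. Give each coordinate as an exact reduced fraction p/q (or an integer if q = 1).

A = (-538/25, 116/25)

1. A_x = -538/25  [2·signedArea(ABD) = 1417/50 ∩ 2·signedArea(ABC) = 1417/25]
2. A_y = 116/25  [2·signedArea(ABD) = 1417/50 ∩ 2·signedArea(ABC) = 1417/25]
   → A = (-538/25, 116/25)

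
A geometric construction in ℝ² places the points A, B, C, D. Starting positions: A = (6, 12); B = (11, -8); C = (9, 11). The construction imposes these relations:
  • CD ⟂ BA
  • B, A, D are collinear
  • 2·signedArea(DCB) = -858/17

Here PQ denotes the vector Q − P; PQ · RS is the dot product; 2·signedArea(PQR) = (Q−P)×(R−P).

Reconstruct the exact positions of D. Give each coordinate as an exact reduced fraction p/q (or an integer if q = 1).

D = (109/17, 176/17)

1. D_x = 109/17  [B, A, D are collinear ∩ CD ⟂ BA]
2. D_y = 176/17  [B, A, D are collinear ∩ CD ⟂ BA]
   → D = (109/17, 176/17)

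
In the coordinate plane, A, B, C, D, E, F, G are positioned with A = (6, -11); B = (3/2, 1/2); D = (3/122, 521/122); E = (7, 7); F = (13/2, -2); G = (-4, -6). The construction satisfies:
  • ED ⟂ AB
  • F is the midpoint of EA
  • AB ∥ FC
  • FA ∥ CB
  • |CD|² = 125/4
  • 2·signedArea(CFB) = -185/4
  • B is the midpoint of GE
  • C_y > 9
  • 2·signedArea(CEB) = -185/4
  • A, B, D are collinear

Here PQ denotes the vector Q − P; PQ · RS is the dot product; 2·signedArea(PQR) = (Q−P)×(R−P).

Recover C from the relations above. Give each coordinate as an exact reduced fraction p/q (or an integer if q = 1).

C = (2, 19/2)

1. C_x = 2  [FA ∥ CB ∩ AB ∥ FC]
2. C_y = 19/2  [FA ∥ CB ∩ AB ∥ FC]
   → C = (2, 19/2)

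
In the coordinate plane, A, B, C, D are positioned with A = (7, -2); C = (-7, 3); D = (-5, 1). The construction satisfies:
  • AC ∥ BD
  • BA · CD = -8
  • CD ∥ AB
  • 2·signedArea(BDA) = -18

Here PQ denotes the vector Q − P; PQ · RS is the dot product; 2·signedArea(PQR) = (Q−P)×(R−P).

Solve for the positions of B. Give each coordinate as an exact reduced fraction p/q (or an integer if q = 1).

1. B_x = 9  [AC ∥ BD ∩ CD ∥ AB]
2. B_y = -4  [AC ∥ BD ∩ CD ∥ AB]
   → B = (9, -4)

B = (9, -4)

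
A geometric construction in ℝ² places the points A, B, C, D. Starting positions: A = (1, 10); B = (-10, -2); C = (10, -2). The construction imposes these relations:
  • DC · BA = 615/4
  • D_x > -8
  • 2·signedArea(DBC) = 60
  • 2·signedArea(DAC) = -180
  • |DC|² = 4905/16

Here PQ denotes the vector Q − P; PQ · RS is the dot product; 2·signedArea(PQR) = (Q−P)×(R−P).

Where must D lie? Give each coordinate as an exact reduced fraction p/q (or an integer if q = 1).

1. D_x = -29/4  [2·signedArea(DBC) = 60 ∩ DC · BA = 615/4]
2. D_y = 1  [2·signedArea(DBC) = 60 ∩ DC · BA = 615/4]
   → D = (-29/4, 1)

D = (-29/4, 1)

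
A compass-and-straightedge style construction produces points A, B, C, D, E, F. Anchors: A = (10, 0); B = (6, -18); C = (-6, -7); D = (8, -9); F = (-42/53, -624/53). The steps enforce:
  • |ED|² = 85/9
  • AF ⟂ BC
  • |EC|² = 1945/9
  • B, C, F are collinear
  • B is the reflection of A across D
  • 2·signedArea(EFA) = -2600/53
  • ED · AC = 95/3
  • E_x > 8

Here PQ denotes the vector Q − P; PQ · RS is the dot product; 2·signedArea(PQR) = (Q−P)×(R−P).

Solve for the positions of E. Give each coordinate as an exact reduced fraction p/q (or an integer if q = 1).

E = (26/3, -6)

1. E_x = 26/3  [ED · AC = 95/3 ∩ 2·signedArea(EFA) = -2600/53]
2. E_y = -6  [ED · AC = 95/3 ∩ 2·signedArea(EFA) = -2600/53]
   → E = (26/3, -6)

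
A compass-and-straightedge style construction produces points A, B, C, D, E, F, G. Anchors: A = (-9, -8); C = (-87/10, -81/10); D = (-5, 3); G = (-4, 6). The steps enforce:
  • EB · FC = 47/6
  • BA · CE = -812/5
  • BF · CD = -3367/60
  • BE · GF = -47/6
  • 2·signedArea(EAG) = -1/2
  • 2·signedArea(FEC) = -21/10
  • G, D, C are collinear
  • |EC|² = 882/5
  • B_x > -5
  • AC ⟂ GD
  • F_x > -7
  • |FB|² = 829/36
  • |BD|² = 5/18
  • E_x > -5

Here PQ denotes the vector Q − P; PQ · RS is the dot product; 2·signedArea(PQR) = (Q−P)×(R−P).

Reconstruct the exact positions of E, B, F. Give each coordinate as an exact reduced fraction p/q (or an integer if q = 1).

B = (-29/6, 7/2)
E = (-9/2, 9/2)
F = (-13/2, -1)

1. E_x = -9/2  [line -14·x + 5·y + -171/2 = 0 ∩ |EC|² = 882/5]
2. E_y = 9/2  [line -14·x + 5·y + -171/2 = 0 ∩ |EC|² = 882/5]
   → E = (-9/2, 9/2)
3. B_x = -29/6  [line -21/5·x + -63/5·y + 119/5 = 0 ∩ |BD|² = 5/18]
4. B_y = 7/2  [line -21/5·x + -63/5·y + 119/5 = 0 ∩ |BD|² = 5/18]
   → B = (-29/6, 7/2)
5. F_x = -13/2  [2·signedArea(FEC) = -21/10 ∩ BE · GF = -47/6]
6. F_y = -1  [2·signedArea(FEC) = -21/10 ∩ BE · GF = -47/6]
   → F = (-13/2, -1)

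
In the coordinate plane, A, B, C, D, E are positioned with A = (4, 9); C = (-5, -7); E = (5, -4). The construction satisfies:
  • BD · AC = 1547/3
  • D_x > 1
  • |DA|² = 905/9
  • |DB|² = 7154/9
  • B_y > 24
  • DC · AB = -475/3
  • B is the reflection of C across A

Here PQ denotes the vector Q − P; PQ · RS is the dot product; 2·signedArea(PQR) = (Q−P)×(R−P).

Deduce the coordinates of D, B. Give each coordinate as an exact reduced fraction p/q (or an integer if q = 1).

B = (13, 25)
D = (4/3, -2/3)

1. B_x = 13  [B is the reflection of C across A]
2. B_y = 25  [B is the reflection of C across A]
   → B = (13, 25)
3. D_x = 4/3  [line -9·x + -16·y + 4/3 = 0 ∩ |DA|² = 905/9]
4. D_y = -2/3  [line -9·x + -16·y + 4/3 = 0 ∩ |DA|² = 905/9]
   → D = (4/3, -2/3)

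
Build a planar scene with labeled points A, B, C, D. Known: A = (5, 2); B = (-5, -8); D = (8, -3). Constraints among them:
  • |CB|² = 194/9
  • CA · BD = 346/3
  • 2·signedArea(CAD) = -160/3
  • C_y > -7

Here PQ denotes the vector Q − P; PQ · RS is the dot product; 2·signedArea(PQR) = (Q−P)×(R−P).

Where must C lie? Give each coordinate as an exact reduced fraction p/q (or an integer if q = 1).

1. C_x = -2/3  [2·signedArea(CAD) = -160/3 ∩ CA · BD = 346/3]
2. C_y = -19/3  [2·signedArea(CAD) = -160/3 ∩ CA · BD = 346/3]
   → C = (-2/3, -19/3)

C = (-2/3, -19/3)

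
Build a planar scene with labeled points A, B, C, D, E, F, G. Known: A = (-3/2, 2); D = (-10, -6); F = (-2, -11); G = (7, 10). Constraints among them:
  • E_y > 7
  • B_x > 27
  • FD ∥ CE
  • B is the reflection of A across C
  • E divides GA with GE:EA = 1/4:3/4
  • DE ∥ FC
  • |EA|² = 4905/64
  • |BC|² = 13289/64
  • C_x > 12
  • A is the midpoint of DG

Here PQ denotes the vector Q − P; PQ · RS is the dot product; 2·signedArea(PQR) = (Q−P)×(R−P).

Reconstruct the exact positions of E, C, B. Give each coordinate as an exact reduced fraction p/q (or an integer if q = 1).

B = (109/4, 4)
C = (103/8, 3)
E = (39/8, 8)

1. E_x = 39/8  [E divides GA with GE:EA = 1/4:3/4]
2. E_y = 8  [E divides GA with GE:EA = 1/4:3/4]
   → E = (39/8, 8)
3. C_x = 103/8  [FD ∥ CE ∩ DE ∥ FC]
4. C_y = 3  [FD ∥ CE ∩ DE ∥ FC]
   → C = (103/8, 3)
5. B_x = 109/4  [B is the reflection of A across C]
6. B_y = 4  [B is the reflection of A across C]
   → B = (109/4, 4)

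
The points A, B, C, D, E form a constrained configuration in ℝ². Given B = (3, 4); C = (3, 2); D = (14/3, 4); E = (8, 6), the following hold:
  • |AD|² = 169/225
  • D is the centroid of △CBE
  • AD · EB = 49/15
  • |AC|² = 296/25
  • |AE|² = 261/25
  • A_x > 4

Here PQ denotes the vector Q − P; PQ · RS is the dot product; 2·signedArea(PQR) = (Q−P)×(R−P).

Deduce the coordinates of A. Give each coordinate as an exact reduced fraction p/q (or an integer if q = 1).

1. A_x = 5  [line 5·x + 2·y + -173/5 = 0 ∩ |AE|² = 261/25]
2. A_y = 24/5  [line 5·x + 2·y + -173/5 = 0 ∩ |AE|² = 261/25]
   → A = (5, 24/5)

A = (5, 24/5)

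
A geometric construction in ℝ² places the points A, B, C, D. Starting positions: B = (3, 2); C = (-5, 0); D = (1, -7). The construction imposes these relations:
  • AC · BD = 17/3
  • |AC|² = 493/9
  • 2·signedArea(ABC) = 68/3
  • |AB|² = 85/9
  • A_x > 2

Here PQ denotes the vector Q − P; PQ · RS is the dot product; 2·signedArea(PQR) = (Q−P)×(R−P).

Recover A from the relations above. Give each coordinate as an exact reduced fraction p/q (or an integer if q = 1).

A = (7/3, -1)

1. A_x = 7/3  [AC · BD = 17/3 ∩ 2·signedArea(ABC) = 68/3]
2. A_y = -1  [AC · BD = 17/3 ∩ 2·signedArea(ABC) = 68/3]
   → A = (7/3, -1)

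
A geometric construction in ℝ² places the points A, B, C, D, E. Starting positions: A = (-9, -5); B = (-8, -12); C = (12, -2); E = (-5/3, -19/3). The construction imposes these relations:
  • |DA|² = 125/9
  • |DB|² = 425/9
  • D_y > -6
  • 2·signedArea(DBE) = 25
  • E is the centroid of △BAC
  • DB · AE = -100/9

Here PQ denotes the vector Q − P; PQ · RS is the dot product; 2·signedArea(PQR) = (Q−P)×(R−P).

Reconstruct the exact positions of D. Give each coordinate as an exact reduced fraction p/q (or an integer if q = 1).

1. D_x = -16/3  [DB · AE = -100/9 ∩ 2·signedArea(DBE) = 25]
2. D_y = -17/3  [DB · AE = -100/9 ∩ 2·signedArea(DBE) = 25]
   → D = (-16/3, -17/3)

D = (-16/3, -17/3)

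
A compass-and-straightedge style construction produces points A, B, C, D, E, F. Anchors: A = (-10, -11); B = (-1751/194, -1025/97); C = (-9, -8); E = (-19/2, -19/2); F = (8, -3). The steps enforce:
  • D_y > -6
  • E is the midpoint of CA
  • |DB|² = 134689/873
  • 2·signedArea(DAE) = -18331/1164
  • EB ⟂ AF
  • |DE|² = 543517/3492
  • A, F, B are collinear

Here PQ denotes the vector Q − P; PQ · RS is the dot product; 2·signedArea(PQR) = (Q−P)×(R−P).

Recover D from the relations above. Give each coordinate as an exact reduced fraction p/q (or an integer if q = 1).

1. D_x = 451/194  [line -3/2·x + 1/2·y + 7273/1164 = 0 ∩ |DE|² = 543517/3492]
2. D_y = -1607/291  [line -3/2·x + 1/2·y + 7273/1164 = 0 ∩ |DE|² = 543517/3492]
   → D = (451/194, -1607/291)

D = (451/194, -1607/291)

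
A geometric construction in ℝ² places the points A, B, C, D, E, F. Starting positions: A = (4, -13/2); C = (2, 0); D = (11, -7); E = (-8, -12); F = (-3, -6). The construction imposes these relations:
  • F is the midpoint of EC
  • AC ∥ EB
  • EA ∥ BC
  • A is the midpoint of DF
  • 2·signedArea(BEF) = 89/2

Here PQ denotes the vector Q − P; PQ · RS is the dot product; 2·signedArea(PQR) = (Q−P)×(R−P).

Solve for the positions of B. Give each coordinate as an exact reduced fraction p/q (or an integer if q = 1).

B = (-10, -11/2)

1. B_x = -10  [EA ∥ BC ∩ AC ∥ EB]
2. B_y = -11/2  [EA ∥ BC ∩ AC ∥ EB]
   → B = (-10, -11/2)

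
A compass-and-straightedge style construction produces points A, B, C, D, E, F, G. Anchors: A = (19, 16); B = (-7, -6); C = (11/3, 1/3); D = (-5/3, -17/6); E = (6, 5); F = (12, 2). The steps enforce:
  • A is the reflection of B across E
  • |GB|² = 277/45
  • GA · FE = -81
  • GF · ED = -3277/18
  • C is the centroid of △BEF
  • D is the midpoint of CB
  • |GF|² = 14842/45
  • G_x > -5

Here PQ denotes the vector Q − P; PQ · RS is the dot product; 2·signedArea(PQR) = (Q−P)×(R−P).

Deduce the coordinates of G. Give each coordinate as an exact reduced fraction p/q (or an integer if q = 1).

G = (-73/15, -71/15)

1. G_x = -73/15  [GA · FE = -81 ∩ GF · ED = -3277/18]
2. G_y = -71/15  [GA · FE = -81 ∩ GF · ED = -3277/18]
   → G = (-73/15, -71/15)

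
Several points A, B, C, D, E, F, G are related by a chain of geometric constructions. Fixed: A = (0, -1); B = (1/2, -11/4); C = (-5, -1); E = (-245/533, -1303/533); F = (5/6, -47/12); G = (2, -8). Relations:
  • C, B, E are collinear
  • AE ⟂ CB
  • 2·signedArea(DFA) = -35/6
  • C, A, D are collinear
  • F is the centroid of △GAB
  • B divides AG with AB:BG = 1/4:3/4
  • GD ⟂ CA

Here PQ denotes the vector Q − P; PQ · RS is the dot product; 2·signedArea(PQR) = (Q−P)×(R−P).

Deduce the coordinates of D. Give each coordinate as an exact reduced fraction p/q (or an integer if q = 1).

1. D_x = 2  [C, A, D are collinear ∩ GD ⟂ CA]
2. D_y = -1  [C, A, D are collinear ∩ GD ⟂ CA]
   → D = (2, -1)

D = (2, -1)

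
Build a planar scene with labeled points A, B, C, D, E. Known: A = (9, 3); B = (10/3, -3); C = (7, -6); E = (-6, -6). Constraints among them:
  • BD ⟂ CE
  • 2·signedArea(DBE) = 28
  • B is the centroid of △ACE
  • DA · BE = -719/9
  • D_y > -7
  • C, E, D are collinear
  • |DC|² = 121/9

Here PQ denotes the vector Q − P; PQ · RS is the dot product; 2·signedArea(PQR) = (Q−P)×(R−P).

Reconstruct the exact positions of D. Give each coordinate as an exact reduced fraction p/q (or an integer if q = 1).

D = (10/3, -6)

1. D_x = 10/3  [C, E, D are collinear ∩ BD ⟂ CE]
2. D_y = -6  [C, E, D are collinear ∩ BD ⟂ CE]
   → D = (10/3, -6)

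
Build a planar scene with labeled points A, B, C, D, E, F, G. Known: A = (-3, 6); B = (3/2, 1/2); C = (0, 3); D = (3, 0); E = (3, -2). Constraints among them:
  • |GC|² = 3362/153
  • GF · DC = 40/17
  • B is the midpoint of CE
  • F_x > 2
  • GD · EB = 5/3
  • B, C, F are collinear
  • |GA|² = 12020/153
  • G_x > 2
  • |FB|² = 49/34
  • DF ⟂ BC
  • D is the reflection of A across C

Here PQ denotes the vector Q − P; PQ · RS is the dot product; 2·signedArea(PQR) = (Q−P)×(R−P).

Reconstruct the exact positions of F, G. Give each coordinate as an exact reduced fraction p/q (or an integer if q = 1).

F = (36/17, -9/17)
G = (41/17, -52/51)

1. F_x = 36/17  [B, C, F are collinear ∩ DF ⟂ BC]
2. F_y = -9/17  [B, C, F are collinear ∩ DF ⟂ BC]
   → F = (36/17, -9/17)
3. G_x = 41/17  [GF · DC = 40/17 ∩ GD · EB = 5/3]
4. G_y = -52/51  [GF · DC = 40/17 ∩ GD · EB = 5/3]
   → G = (41/17, -52/51)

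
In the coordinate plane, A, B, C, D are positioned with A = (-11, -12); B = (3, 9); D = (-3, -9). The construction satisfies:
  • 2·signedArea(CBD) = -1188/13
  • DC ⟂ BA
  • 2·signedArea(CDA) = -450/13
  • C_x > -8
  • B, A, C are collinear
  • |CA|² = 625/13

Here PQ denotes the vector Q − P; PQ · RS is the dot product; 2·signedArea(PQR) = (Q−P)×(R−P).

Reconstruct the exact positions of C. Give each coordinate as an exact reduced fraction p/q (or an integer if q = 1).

C = (-93/13, -81/13)

1. C_x = -93/13  [B, A, C are collinear ∩ DC ⟂ BA]
2. C_y = -81/13  [B, A, C are collinear ∩ DC ⟂ BA]
   → C = (-93/13, -81/13)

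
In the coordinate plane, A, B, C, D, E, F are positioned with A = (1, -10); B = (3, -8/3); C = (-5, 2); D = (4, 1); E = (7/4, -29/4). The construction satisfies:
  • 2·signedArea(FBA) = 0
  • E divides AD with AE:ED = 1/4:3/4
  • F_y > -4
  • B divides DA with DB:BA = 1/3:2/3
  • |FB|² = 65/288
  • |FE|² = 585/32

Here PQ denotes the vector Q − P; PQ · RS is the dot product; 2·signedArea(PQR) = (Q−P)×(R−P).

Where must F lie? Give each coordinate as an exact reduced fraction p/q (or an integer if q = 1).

1. F_x = 23/8  [line 22/3·x + -2·y + -82/3 = 0 ∩ |FE|² = 585/32]
2. F_y = -25/8  [line 22/3·x + -2·y + -82/3 = 0 ∩ |FE|² = 585/32]
   → F = (23/8, -25/8)

F = (23/8, -25/8)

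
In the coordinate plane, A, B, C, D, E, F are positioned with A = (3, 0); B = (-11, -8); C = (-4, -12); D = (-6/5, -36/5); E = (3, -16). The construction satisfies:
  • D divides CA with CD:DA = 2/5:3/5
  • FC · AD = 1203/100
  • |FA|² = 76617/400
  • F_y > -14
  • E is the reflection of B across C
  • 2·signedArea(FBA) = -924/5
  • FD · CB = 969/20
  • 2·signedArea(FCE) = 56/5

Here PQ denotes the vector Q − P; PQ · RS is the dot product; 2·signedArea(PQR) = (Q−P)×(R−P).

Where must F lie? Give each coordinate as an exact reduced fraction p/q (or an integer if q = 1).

1. F_x = 39/20  [2·signedArea(FCE) = 56/5 ∩ 2·signedArea(FBA) = -924/5]
2. F_y = -69/5  [2·signedArea(FCE) = 56/5 ∩ 2·signedArea(FBA) = -924/5]
   → F = (39/20, -69/5)

F = (39/20, -69/5)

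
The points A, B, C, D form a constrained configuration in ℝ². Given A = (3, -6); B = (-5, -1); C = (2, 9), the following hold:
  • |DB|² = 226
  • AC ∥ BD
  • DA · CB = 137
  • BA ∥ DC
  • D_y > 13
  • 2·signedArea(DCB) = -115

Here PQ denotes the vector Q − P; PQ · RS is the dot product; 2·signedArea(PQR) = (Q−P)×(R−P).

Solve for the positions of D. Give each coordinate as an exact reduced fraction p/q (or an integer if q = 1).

D = (-6, 14)

1. D_x = -6  [BA ∥ DC ∩ AC ∥ BD]
2. D_y = 14  [BA ∥ DC ∩ AC ∥ BD]
   → D = (-6, 14)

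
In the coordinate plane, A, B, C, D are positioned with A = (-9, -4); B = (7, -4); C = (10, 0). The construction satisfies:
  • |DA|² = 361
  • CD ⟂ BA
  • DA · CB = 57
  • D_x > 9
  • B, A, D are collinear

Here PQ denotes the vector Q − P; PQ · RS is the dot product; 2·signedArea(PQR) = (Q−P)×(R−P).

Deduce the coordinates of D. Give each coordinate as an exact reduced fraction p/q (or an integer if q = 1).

1. D_x = 10  [B, A, D are collinear ∩ CD ⟂ BA]
2. D_y = -4  [B, A, D are collinear ∩ CD ⟂ BA]
   → D = (10, -4)

D = (10, -4)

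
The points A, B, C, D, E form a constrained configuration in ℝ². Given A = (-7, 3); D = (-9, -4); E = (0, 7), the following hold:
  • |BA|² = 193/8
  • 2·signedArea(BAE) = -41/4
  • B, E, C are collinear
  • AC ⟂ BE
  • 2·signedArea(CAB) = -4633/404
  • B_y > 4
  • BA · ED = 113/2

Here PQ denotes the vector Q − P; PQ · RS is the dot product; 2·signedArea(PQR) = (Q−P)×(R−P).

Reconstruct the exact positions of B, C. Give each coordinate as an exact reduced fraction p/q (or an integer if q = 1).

B = (-9/4, 17/4)
C = (-963/202, 237/202)

1. B_x = -9/4  [2·signedArea(BAE) = -41/4 ∩ BA · ED = 113/2]
2. B_y = 17/4  [2·signedArea(BAE) = -41/4 ∩ BA · ED = 113/2]
   → B = (-9/4, 17/4)
3. C_x = -963/202  [B, E, C are collinear ∩ AC ⟂ BE]
4. C_y = 237/202  [B, E, C are collinear ∩ AC ⟂ BE]
   → C = (-963/202, 237/202)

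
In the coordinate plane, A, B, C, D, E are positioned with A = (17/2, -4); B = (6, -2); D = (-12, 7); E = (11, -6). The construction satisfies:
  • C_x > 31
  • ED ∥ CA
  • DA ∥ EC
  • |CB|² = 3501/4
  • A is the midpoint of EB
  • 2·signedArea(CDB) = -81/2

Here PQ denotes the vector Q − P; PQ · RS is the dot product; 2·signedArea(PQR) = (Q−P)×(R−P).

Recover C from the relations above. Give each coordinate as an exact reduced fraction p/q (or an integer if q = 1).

C = (63/2, -17)

1. C_x = 63/2  [ED ∥ CA ∩ DA ∥ EC]
2. C_y = -17  [ED ∥ CA ∩ DA ∥ EC]
   → C = (63/2, -17)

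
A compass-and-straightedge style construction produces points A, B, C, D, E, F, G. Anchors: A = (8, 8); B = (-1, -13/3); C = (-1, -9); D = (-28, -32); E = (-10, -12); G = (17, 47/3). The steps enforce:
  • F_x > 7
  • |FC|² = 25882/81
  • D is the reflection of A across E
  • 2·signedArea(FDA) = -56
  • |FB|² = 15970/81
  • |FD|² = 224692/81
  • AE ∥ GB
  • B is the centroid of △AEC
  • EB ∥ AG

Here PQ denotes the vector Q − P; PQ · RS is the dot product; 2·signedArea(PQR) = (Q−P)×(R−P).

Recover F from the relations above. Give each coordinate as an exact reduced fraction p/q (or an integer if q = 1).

1. F_x = 8  [line -40·x + 36·y + 88 = 0 ∩ |FB|² = 15970/81]
2. F_y = 58/9  [line -40·x + 36·y + 88 = 0 ∩ |FB|² = 15970/81]
   → F = (8, 58/9)

F = (8, 58/9)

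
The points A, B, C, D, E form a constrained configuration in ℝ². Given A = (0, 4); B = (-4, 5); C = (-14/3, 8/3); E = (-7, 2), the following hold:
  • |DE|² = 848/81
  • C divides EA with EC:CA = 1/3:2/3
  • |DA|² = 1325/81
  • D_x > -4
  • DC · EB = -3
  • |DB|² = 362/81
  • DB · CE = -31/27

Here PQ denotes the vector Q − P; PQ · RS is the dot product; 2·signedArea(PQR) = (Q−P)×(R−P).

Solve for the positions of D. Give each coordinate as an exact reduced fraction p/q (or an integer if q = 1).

1. D_x = -35/9  [DB · CE = -31/27 ∩ DC · EB = -3]
2. D_y = 26/9  [DB · CE = -31/27 ∩ DC · EB = -3]
   → D = (-35/9, 26/9)

D = (-35/9, 26/9)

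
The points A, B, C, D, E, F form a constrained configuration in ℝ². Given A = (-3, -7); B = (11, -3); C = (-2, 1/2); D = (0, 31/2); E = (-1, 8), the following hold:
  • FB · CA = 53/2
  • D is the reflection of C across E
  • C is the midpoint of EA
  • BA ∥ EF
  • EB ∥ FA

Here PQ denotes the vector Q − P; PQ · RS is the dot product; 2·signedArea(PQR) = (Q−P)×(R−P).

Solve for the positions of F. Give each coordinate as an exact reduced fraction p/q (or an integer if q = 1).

1. F_x = -15  [EB ∥ FA ∩ BA ∥ EF]
2. F_y = 4  [EB ∥ FA ∩ BA ∥ EF]
   → F = (-15, 4)

F = (-15, 4)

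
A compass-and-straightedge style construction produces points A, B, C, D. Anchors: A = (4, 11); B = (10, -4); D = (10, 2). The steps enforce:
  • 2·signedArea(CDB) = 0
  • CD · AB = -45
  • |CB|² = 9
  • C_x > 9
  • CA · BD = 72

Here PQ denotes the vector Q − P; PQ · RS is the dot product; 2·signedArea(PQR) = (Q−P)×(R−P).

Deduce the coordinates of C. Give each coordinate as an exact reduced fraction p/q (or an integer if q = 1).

1. C_x = 10  [2·signedArea(CDB) = 0 ∩ CA · BD = 72]
2. C_y = -1  [2·signedArea(CDB) = 0 ∩ CA · BD = 72]
   → C = (10, -1)

C = (10, -1)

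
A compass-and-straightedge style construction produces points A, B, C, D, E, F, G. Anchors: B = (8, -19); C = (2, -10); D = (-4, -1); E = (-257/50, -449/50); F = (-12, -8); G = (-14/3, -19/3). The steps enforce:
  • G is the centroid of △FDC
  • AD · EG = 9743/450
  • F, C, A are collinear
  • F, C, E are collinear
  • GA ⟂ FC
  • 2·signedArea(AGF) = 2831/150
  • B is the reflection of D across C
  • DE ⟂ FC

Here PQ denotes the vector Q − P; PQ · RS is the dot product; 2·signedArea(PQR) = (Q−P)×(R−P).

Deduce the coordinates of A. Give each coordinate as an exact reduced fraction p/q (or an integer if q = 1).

A = (-757/150, -1349/150)

1. A_x = -757/150  [F, C, A are collinear ∩ GA ⟂ FC]
2. A_y = -1349/150  [F, C, A are collinear ∩ GA ⟂ FC]
   → A = (-757/150, -1349/150)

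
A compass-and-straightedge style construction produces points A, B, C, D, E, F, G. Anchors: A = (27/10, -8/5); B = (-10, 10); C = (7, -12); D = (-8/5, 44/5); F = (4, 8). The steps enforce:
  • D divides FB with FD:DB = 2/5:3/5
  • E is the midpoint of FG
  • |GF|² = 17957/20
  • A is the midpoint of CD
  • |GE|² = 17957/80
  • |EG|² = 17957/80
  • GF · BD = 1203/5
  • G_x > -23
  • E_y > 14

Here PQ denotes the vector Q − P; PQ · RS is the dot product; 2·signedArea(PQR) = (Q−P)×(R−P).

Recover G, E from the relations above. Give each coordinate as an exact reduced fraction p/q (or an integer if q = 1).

1. G_x = -227/10  [line -42/5·x + 6/5·y + -1083/5 = 0 ∩ |GF|² = 17957/20]
2. G_y = 108/5  [line -42/5·x + 6/5·y + -1083/5 = 0 ∩ |GF|² = 17957/20]
   → G = (-227/10, 108/5)
3. E_x = -187/20  [E is the midpoint of FG]
4. E_y = 74/5  [E is the midpoint of FG]
   → E = (-187/20, 74/5)

E = (-187/20, 74/5)
G = (-227/10, 108/5)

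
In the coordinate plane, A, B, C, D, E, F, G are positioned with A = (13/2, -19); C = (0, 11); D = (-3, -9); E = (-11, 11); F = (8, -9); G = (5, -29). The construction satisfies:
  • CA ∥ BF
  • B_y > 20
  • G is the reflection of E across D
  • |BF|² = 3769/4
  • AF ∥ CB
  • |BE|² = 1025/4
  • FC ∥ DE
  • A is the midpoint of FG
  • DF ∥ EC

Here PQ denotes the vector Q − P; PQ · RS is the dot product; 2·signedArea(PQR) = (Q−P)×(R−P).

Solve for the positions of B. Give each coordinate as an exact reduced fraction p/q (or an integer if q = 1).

B = (3/2, 21)

1. B_x = 3/2  [CA ∥ BF ∩ AF ∥ CB]
2. B_y = 21  [CA ∥ BF ∩ AF ∥ CB]
   → B = (3/2, 21)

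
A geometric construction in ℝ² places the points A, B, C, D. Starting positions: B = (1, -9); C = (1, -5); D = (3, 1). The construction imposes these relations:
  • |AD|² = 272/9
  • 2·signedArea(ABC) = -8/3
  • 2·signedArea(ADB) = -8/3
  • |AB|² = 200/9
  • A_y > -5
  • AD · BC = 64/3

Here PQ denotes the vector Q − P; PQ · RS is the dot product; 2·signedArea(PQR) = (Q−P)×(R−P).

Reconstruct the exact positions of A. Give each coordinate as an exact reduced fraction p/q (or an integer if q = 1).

A = (5/3, -13/3)

1. A_x = 5/3  [2·signedArea(ABC) = -8/3 ∩ AD · BC = 64/3]
2. A_y = -13/3  [2·signedArea(ABC) = -8/3 ∩ AD · BC = 64/3]
   → A = (5/3, -13/3)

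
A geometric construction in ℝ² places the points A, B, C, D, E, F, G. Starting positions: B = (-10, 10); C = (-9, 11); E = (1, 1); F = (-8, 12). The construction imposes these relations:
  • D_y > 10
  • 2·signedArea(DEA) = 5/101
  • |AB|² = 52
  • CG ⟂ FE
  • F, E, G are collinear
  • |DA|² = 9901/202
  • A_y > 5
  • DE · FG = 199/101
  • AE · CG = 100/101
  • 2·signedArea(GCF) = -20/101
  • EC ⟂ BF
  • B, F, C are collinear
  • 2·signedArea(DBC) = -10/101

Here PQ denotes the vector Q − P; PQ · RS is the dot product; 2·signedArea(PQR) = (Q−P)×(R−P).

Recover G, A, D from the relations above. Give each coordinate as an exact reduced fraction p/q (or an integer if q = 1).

A = (-4, 6)
D = (-1809/202, 2211/202)
G = (-799/101, 1201/101)

1. G_x = -799/101  [F, E, G are collinear ∩ CG ⟂ FE]
2. G_y = 1201/101  [F, E, G are collinear ∩ CG ⟂ FE]
   → G = (-799/101, 1201/101)
3. D_x = -1809/202  [2·signedArea(DBC) = -10/101 ∩ DE · FG = 199/101]
4. D_y = 2211/202  [2·signedArea(DBC) = -10/101 ∩ DE · FG = 199/101]
   → D = (-1809/202, 2211/202)
5. A_x = -4  [AE · CG = 100/101 ∩ 2·signedArea(DEA) = 5/101]
6. A_y = 6  [AE · CG = 100/101 ∩ 2·signedArea(DEA) = 5/101]
   → A = (-4, 6)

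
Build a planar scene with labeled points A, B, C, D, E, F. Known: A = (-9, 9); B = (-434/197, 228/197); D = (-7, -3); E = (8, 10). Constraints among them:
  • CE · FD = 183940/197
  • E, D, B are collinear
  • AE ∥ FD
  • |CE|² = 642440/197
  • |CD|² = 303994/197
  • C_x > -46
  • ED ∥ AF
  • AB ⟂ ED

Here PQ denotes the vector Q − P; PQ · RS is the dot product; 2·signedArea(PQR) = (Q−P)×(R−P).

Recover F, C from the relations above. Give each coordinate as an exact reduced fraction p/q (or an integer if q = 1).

C = (-9022/197, -1804/197)
F = (-24, -4)

1. F_x = -24  [AE ∥ FD ∩ ED ∥ AF]
2. F_y = -4  [AE ∥ FD ∩ ED ∥ AF]
   → F = (-24, -4)
3. C_x = -9022/197  [line -17·x + -1·y + -155178/197 = 0 ∩ |CE|² = 642440/197]
4. C_y = -1804/197  [line -17·x + -1·y + -155178/197 = 0 ∩ |CE|² = 642440/197]
   → C = (-9022/197, -1804/197)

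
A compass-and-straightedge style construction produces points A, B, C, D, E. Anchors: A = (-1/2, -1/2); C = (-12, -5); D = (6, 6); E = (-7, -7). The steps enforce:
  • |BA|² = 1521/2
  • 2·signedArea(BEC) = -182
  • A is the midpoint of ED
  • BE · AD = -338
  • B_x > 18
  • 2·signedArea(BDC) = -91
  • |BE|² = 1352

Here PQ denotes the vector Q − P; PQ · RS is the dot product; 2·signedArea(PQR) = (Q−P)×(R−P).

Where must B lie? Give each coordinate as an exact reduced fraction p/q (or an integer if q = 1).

B = (19, 19)

1. B_x = 19  [BE · AD = -338 ∩ 2·signedArea(BDC) = -91]
2. B_y = 19  [BE · AD = -338 ∩ 2·signedArea(BDC) = -91]
   → B = (19, 19)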